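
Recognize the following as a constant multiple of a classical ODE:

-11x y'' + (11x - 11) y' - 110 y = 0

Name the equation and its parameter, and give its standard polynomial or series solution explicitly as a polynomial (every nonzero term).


All three coefficients share the factor -11; dividing through by -11 gives  x y'' + (1 - x) y' + 10 y = 0.
This matches the Laguerre equation x y'' + (1 - x) y' + n y = 0 with n = 10; the polynomial solution is L_10(x).
With y = sum_k a_k x^k, matching x^k gives (k+1)k a_{k+1} + (k+1) a_{k+1} - k a_k + n a_k = 0, i.e. (k+1)^2 a_{k+1} = (k - n) a_k = (k - 10) a_k. The right side vanishes at k = 10, so the series terminates at degree 10.
Standard normalization L_n(0) = 1 gives a_0 = 1. Work upward with a_{k+1} = (k - 10) a_k / (k+1)^2:
  a_1 = (0 - 10)(1) / 1^2 = -10/1 = -10
  a_2 = (1 - 10)(-10) / 2^2 = 90/4 = 45/2
  a_3 = (2 - 10)(45/2) / 3^2 = -180/9 = -20
  a_4 = (3 - 10)(-20) / 4^2 = 140/16 = 35/4
  a_5 = (4 - 10)(35/4) / 5^2 = (-105/2)/25 = -21/10
  a_6 = (5 - 10)(-21/10) / 6^2 = (21/2)/36 = 7/24
  a_7 = (6 - 10)(7/24) / 7^2 = (-7/6)/49 = -1/42
  a_8 = (7 - 10)(-1/42) / 8^2 = (1/14)/64 = 1/896
  a_9 = (8 - 10)(1/896) / 9^2 = (-1/448)/81 = -1/36288
  a_10 = (9 - 10)(-1/36288) / 10^2 = (1/36288)/100 = 1/3628800
Hence L_10(x) = x^10/3628800 - x^9/36288 + x^8/896 - x^7/42 + 7 x^6/24 - 21 x^5/10 + 35 x^4/4 - 20 x^3 + 45 x^2/2 - 10 x + 1.

L_10(x); series = x^10/3628800 - x^9/36288 + x^8/896 - x^7/42 + 7 x^6/24 - 21 x^5/10 + 35 x^4/4 - 20 x^3 + 45 x^2/2 - 10 x + 1


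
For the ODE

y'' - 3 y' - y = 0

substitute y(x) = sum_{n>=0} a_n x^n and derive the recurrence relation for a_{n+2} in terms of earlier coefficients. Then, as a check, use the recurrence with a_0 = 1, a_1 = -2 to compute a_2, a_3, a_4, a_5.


Substitute y = sum_n a_n x^n.
y''(x) has coefficient (n+2)(n+1) a_{n+2} at x^n;
-3 y'(x) has coefficient -3 (n+1) a_{n+1} at x^n;
-y(x) has coefficient -1 a_n at x^n.
Matching x^n: (n+2)(n+1) a_{n+2} - 3 (n+1) a_{n+1} - 1 a_n = 0.
Thus a_{n+2} = [3 (n+1) a_{n+1} + 1 a_n] / ((n+1)(n+2)).

Check with a_0 = 1, a_1 = -2 (apply the recurrence for n = 0, 1, 2, 3): a_0 = 1, a_1 = -2, a_2 = -5/2, a_3 = -17/6, a_4 = -7/3, a_5 = -37/24.

a_(n+2) = [3 (n+1) a_(n+1) + 1 a_n] / ((n+1)(n+2)); check: a_0 = 1, a_1 = -2, a_2 = -5/2, a_3 = -17/6, a_4 = -7/3, a_5 = -37/24


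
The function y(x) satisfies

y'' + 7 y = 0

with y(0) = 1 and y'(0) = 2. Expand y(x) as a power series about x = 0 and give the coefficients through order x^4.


Ansatz: y(x) = sum_{n>=0} a_n x^n, so y'(x) = sum_{n>=1} n a_n x^(n-1) and y''(x) = sum_{n>=2} n(n-1) a_n x^(n-2).
Substitute into P(x) y'' + Q(x) y' + R(x) y = 0 with P(x) = 1, Q(x) = 0, R(x) = 7, and match powers of x.
Initial conditions: a_0 = 1, a_1 = 2.
Setting the coefficient of each power of x to zero and solving order by order (substituting the coefficients already found):
  x^0: 2 a_2 + 7 a_0 = 0  ->  2 a_2 = -7 a_0 = -7  ->  a_2 = -7/2
  x^1: 6 a_3 + 7 a_1 = 0  ->  6 a_3 = -7 a_1 = -14  ->  a_3 = -7/3
  x^2: 12 a_4 + 7 a_2 = 0  ->  12 a_4 = -7 a_2 = 49/2  ->  a_4 = 49/24
Truncated series: y(x) = 1 + 2 x - (7/2) x^2 - (7/3) x^3 + (49/24) x^4 + O(x^5).

a_0 = 1; a_1 = 2; a_2 = -7/2; a_3 = -7/3; a_4 = 49/24


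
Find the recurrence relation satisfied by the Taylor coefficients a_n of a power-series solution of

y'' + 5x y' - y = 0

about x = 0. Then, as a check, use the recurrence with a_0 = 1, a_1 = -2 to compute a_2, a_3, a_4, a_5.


Substitute y = sum_n a_n x^n.
y''(x) has coefficient (n+2)(n+1) a_{n+2} at x^n;
5 x y'(x) has coefficient 5 n a_n at x^n (shift);
-y(x) has coefficient -1 a_n at x^n.
Matching x^n: (n+2)(n+1) a_{n+2} + (5n - 1) a_n = 0.
Thus a_{n+2} = (-5n + 1) / ((n+1)(n+2)) * a_n.

Check with a_0 = 1, a_1 = -2 (apply the recurrence for n = 0, 1, 2, 3): a_0 = 1, a_1 = -2, a_2 = 1/2, a_3 = 4/3, a_4 = -3/8, a_5 = -14/15.

a_(n+2) = (-5n + 1) / ((n+1)(n+2)) * a_n; check: a_0 = 1, a_1 = -2, a_2 = 1/2, a_3 = 4/3, a_4 = -3/8, a_5 = -14/15


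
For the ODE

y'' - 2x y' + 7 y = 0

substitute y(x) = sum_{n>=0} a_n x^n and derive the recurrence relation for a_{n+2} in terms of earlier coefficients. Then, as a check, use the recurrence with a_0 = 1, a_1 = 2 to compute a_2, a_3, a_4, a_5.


Substitute y = sum_n a_n x^n.
y''(x) has coefficient (n+2)(n+1) a_{n+2} at x^n;
-2 x y'(x) has coefficient -2 n a_n at x^n (shift);
7 y(x) has coefficient 7 a_n at x^n.
Matching x^n: (n+2)(n+1) a_{n+2} + (-2n + 7) a_n = 0.
Thus a_{n+2} = (2n - 7) / ((n+1)(n+2)) * a_n.

Check with a_0 = 1, a_1 = 2 (apply the recurrence for n = 0, 1, 2, 3): a_0 = 1, a_1 = 2, a_2 = -7/2, a_3 = -5/3, a_4 = 7/8, a_5 = 1/12.

a_(n+2) = (2n - 7) / ((n+1)(n+2)) * a_n; check: a_0 = 1, a_1 = 2, a_2 = -7/2, a_3 = -5/3, a_4 = 7/8, a_5 = 1/12


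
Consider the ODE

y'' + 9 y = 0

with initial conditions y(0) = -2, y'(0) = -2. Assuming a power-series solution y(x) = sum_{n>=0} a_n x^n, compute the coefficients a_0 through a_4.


Ansatz: y(x) = sum_{n>=0} a_n x^n, so y'(x) = sum_{n>=1} n a_n x^(n-1) and y''(x) = sum_{n>=2} n(n-1) a_n x^(n-2).
Substitute into P(x) y'' + Q(x) y' + R(x) y = 0 with P(x) = 1, Q(x) = 0, R(x) = 9, and match powers of x.
Initial conditions: a_0 = -2, a_1 = -2.
Setting the coefficient of each power of x to zero and solving order by order (substituting the coefficients already found):
  x^0: 2 a_2 + 9 a_0 = 0  ->  2 a_2 = -9 a_0 = 18  ->  a_2 = 9
  x^1: 6 a_3 + 9 a_1 = 0  ->  6 a_3 = -9 a_1 = 18  ->  a_3 = 3
  x^2: 12 a_4 + 9 a_2 = 0  ->  12 a_4 = -9 a_2 = -81  ->  a_4 = -27/4
Truncated series: y(x) = -2 - 2 x + 9 x^2 + 3 x^3 - (27/4) x^4 + O(x^5).

a_0 = -2; a_1 = -2; a_2 = 9; a_3 = 3; a_4 = -27/4


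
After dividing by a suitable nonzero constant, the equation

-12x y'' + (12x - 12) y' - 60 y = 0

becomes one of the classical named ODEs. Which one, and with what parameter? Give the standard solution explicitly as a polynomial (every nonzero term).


All three coefficients share the factor -12; dividing through by -12 gives  x y'' + (1 - x) y' + 5 y = 0.
This matches the Laguerre equation x y'' + (1 - x) y' + n y = 0 with n = 5; the polynomial solution is L_5(x).
With y = sum_k a_k x^k, matching x^k gives (k+1)k a_{k+1} + (k+1) a_{k+1} - k a_k + n a_k = 0, i.e. (k+1)^2 a_{k+1} = (k - n) a_k = (k - 5) a_k. The right side vanishes at k = 5, so the series terminates at degree 5.
Standard normalization L_n(0) = 1 gives a_0 = 1. Work upward with a_{k+1} = (k - 5) a_k / (k+1)^2:
  a_1 = (0 - 5)(1) / 1^2 = -5/1 = -5
  a_2 = (1 - 5)(-5) / 2^2 = 20/4 = 5
  a_3 = (2 - 5)(5) / 3^2 = -15/9 = -5/3
  a_4 = (3 - 5)(-5/3) / 4^2 = (10/3)/16 = 5/24
  a_5 = (4 - 5)(5/24) / 5^2 = (-5/24)/25 = -1/120
Hence L_5(x) = -x^5/120 + 5 x^4/24 - 5 x^3/3 + 5 x^2 - 5 x + 1.

L_5(x); series = -x^5/120 + 5 x^4/24 - 5 x^3/3 + 5 x^2 - 5 x + 1


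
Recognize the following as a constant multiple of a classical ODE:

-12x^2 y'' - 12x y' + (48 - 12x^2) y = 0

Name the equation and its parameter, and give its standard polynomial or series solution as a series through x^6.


All three coefficients share the factor -12; dividing through by -12 gives  x^2 y'' + x y' + (x^2 - 4) y = 0.
This matches the Bessel equation x^2 y'' + x y' + (x^2 - nu^2) y = 0 with nu^2 = 4, so nu = 2; the solution bounded at x = 0 is J_2(x).
Frobenius at x = 0: indicial roots ±nu; for r = nu the recurrence k(k + 2nu) c_k = -c_{k-2} gives the standard series J_nu(x) = sum_{k>=0} (-1)^k / (k! (k+nu)!) (x/2)^(2k+nu). Evaluate the first 3 terms:
  k = 0: (-1)^0 / (0! * 2! * 2^2) x^2 = 1/(1*2*4) x^2 = (1/8) x^2
  k = 1: (-1)^1 / (1! * 3! * 2^4) x^4 = -1/(1*6*16) x^4 = (-1/96) x^4
  k = 2: (-1)^2 / (2! * 4! * 2^6) x^6 = 1/(2*24*64) x^6 = (1/3072) x^6
Hence J_2(x) = x^6/3072 - x^4/96 + x^2/8 + ....

J_2(x); series = x^6/3072 - x^4/96 + x^2/8


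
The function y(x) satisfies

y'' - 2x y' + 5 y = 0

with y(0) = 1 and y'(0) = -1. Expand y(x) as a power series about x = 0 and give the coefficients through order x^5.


Ansatz: y(x) = sum_{n>=0} a_n x^n, so y'(x) = sum_{n>=1} n a_n x^(n-1) and y''(x) = sum_{n>=2} n(n-1) a_n x^(n-2).
Substitute into P(x) y'' + Q(x) y' + R(x) y = 0 with P(x) = 1, Q(x) = -2x, R(x) = 5, and match powers of x.
Initial conditions: a_0 = 1, a_1 = -1.
Setting the coefficient of each power of x to zero and solving order by order (substituting the coefficients already found):
  x^0: 2 a_2 + 5 a_0 = 0  ->  2 a_2 = -5 a_0 = -5  ->  a_2 = -5/2
  x^1: 6 a_3 + 3 a_1 = 0  ->  6 a_3 = -3 a_1 = 3  ->  a_3 = 1/2
  x^2: 12 a_4 + a_2 = 0  ->  12 a_4 = -a_2 = 5/2  ->  a_4 = 5/24
  x^3: 20 a_5 - a_3 = 0  ->  20 a_5 = a_3 = 1/2  ->  a_5 = 1/40
Truncated series: y(x) = 1 - x - (5/2) x^2 + (1/2) x^3 + (5/24) x^4 + (1/40) x^5 + O(x^6).

a_0 = 1; a_1 = -1; a_2 = -5/2; a_3 = 1/2; a_4 = 5/24; a_5 = 1/40


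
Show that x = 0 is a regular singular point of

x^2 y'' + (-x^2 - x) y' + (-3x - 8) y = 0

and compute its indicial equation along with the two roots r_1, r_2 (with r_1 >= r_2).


Divide by x^2 to reach normal form y'' + P_1(x) y' + P_2(x) y = 0 with P_1(x) = -1 - 1/x and P_2(x) = -3/x - 8/x^2.
x = 0 is a singular point because the y'-coefficient -1 - 1/x has a pole at x = 0 and the y-coefficient -3/x - 8/x^2 has a pole at x = 0.
It is a regular singular point because x P_1(x) = p(x) = -x - 1 and x^2 P_2(x) = q(x) = -3x - 8 are polynomials, hence analytic at x = 0.
p(0) = -1,  q(0) = -8.
Indicial equation: r(r-1) + p(0) r + q(0) = 0, i.e. r^2 + (p(0) - 1) r + q(0) = 0, i.e. r^2 - 2 r - 8 = 0.
Discriminant: (-2)^2 - 4(-8) = 36, so r = (2 ± 6)/2.
Solving: r_1 = 4, r_2 = -2.

indicial: r^2 - 2 r - 8 = 0; roots r_1 = 4, r_2 = -2


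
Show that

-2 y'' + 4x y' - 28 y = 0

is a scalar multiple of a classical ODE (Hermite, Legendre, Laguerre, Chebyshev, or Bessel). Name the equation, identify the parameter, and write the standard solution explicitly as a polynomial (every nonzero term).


All three coefficients share the factor -2; dividing through by -2 gives  y'' - 2x y' + 14 y = 0.
This matches the Hermite equation y'' - 2x y' + 2n y = 0 with 2n = 14, so n = 7; the polynomial solution is H_7(x).
With y = sum_k a_k x^k, matching x^k gives (k+2)(k+1) a_{k+2} = 2(k - n) a_k = 2(k - 7) a_k. The right side vanishes at k = 7, so the series with the parity of 7 terminates at degree 7.
Standard normalization: leading coefficient of H_n is 2^n, so a_7 = 2^7 = 128. Work downward with a_k = (k+1)(k+2) a_{k+2} / (2(k - n)):
  a_5 = (6)(7)(128) / (2(5 - 7)) = 5376/(-4) = -1344
  a_3 = (4)(5)(-1344) / (2(3 - 7)) = -26880/(-8) = 3360
  a_1 = (2)(3)(3360) / (2(1 - 7)) = 20160/(-12) = -1680
Hence H_7(x) = 128 x^7 - 1344 x^5 + 3360 x^3 - 1680 x.

H_7(x); series = 128 x^7 - 1344 x^5 + 3360 x^3 - 1680 x


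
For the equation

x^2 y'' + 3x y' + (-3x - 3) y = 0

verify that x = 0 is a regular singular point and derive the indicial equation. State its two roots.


Divide by x^2 to reach normal form y'' + P_1(x) y' + P_2(x) y = 0 with P_1(x) = 3/x and P_2(x) = -3/x - 3/x^2.
x = 0 is a singular point because the y'-coefficient 3/x has a pole at x = 0 and the y-coefficient -3/x - 3/x^2 has a pole at x = 0.
It is a regular singular point because x P_1(x) = p(x) = 3 and x^2 P_2(x) = q(x) = -3x - 3 are polynomials, hence analytic at x = 0.
p(0) = 3,  q(0) = -3.
Indicial equation: r(r-1) + p(0) r + q(0) = 0, i.e. r^2 + (p(0) - 1) r + q(0) = 0, i.e. r^2 + 2 r - 3 = 0.
Discriminant: (2)^2 - 4(-3) = 16, so r = (-2 ± 4)/2.
Solving: r_1 = 1, r_2 = -3.

indicial: r^2 + 2 r - 3 = 0; roots r_1 = 1, r_2 = -3


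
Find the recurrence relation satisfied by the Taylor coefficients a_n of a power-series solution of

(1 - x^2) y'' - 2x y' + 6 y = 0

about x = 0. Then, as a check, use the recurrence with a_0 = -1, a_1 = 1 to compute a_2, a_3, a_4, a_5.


Substitute y = sum_n a_n x^n.
(1 - 1 x^2) y'' contributes (n+2)(n+1) a_{n+2} - n(n-1) a_n at x^n.
-2 x y'(x) contributes -2 n a_n at x^n.
6 y(x) contributes 6 a_n at x^n.
Matching x^n: (n+2)(n+1) a_{n+2} + (-n(n-1) - 2 n + 6) a_n = 0.
Thus a_{n+2} = (n(n-1) + 2 n - 6) / ((n+1)(n+2)) * a_n.

Check with a_0 = -1, a_1 = 1 (apply the recurrence for n = 0, 1, 2, 3): a_0 = -1, a_1 = 1, a_2 = 3, a_3 = -2/3, a_4 = 0, a_5 = -1/5.

a_(n+2) = (n(n-1) + 2 n - 6) / ((n+1)(n+2)) * a_n; check: a_0 = -1, a_1 = 1, a_2 = 3, a_3 = -2/3, a_4 = 0, a_5 = -1/5


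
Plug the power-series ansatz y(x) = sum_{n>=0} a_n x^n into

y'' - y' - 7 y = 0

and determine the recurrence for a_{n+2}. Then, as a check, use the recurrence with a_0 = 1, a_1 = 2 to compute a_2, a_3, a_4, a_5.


Substitute y = sum_n a_n x^n.
y''(x) has coefficient (n+2)(n+1) a_{n+2} at x^n;
-y'(x) has coefficient -(n+1) a_{n+1} at x^n;
-7 y(x) has coefficient -7 a_n at x^n.
Matching x^n: (n+2)(n+1) a_{n+2} - (n+1) a_{n+1} - 7 a_n = 0.
Thus a_{n+2} = [(n+1) a_{n+1} + 7 a_n] / ((n+1)(n+2)).

Check with a_0 = 1, a_1 = 2 (apply the recurrence for n = 0, 1, 2, 3): a_0 = 1, a_1 = 2, a_2 = 9/2, a_3 = 23/6, a_4 = 43/12, a_5 = 247/120.

a_(n+2) = [(n+1) a_(n+1) + 7 a_n] / ((n+1)(n+2)); check: a_0 = 1, a_1 = 2, a_2 = 9/2, a_3 = 23/6, a_4 = 43/12, a_5 = 247/120


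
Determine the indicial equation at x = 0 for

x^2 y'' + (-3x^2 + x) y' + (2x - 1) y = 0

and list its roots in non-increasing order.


Divide by x^2 to reach normal form y'' + P_1(x) y' + P_2(x) y = 0 with P_1(x) = -3 + 1/x and P_2(x) = 2/x - 1/x^2.
x = 0 is a singular point because the y'-coefficient -3 + 1/x has a pole at x = 0 and the y-coefficient 2/x - 1/x^2 has a pole at x = 0.
It is a regular singular point because x P_1(x) = p(x) = 1 - 3x and x^2 P_2(x) = q(x) = 2x - 1 are polynomials, hence analytic at x = 0.
p(0) = 1,  q(0) = -1.
Indicial equation: r(r-1) + p(0) r + q(0) = 0, i.e. r^2 + (p(0) - 1) r + q(0) = 0, i.e. r^2 - 1 = 0.
Discriminant: (0)^2 - 4(-1) = 4, so r = (0 ± 2)/2.
Solving: r_1 = 1, r_2 = -1.

indicial: r^2 - 1 = 0; roots r_1 = 1, r_2 = -1


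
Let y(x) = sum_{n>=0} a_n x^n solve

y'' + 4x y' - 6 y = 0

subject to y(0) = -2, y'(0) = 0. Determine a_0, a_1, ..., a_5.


Ansatz: y(x) = sum_{n>=0} a_n x^n, so y'(x) = sum_{n>=1} n a_n x^(n-1) and y''(x) = sum_{n>=2} n(n-1) a_n x^(n-2).
Substitute into P(x) y'' + Q(x) y' + R(x) y = 0 with P(x) = 1, Q(x) = 4x, R(x) = -6, and match powers of x.
Initial conditions: a_0 = -2, a_1 = 0.
Setting the coefficient of each power of x to zero and solving order by order (substituting the coefficients already found):
  x^0: 2 a_2 - 6 a_0 = 0  ->  2 a_2 = 6 a_0 = -12  ->  a_2 = -6
  x^1: 6 a_3 - 2 a_1 = 0  ->  6 a_3 = 2 a_1 = 0  ->  a_3 = 0
  x^2: 12 a_4 + 2 a_2 = 0  ->  12 a_4 = -2 a_2 = 12  ->  a_4 = 1
  x^3: 20 a_5 + 6 a_3 = 0  ->  20 a_5 = -6 a_3 = 0  ->  a_5 = 0
Truncated series: y(x) = -2 - 6 x^2 + x^4 + O(x^6).

a_0 = -2; a_1 = 0; a_2 = -6; a_3 = 0; a_4 = 1; a_5 = 0


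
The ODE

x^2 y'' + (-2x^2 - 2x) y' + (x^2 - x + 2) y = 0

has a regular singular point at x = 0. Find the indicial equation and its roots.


Divide by x^2 to reach normal form y'' + P_1(x) y' + P_2(x) y = 0 with P_1(x) = -2 - 2/x and P_2(x) = 1 - 1/x + 2/x^2.
x = 0 is a singular point because the y'-coefficient -2 - 2/x has a pole at x = 0 and the y-coefficient 1 - 1/x + 2/x^2 has a pole at x = 0.
It is a regular singular point because x P_1(x) = p(x) = -2x - 2 and x^2 P_2(x) = q(x) = x^2 - x + 2 are polynomials, hence analytic at x = 0.
p(0) = -2,  q(0) = 2.
Indicial equation: r(r-1) + p(0) r + q(0) = 0, i.e. r^2 + (p(0) - 1) r + q(0) = 0, i.e. r^2 - 3 r + 2 = 0.
Discriminant: (-3)^2 - 4(2) = 1, so r = (3 ± 1)/2.
Solving: r_1 = 2, r_2 = 1.

indicial: r^2 - 3 r + 2 = 0; roots r_1 = 2, r_2 = 1


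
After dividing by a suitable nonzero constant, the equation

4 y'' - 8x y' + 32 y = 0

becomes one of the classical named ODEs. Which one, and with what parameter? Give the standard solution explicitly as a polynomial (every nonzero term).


All three coefficients share the factor 4; dividing through by 4 gives  y'' - 2x y' + 8 y = 0.
This matches the Hermite equation y'' - 2x y' + 2n y = 0 with 2n = 8, so n = 4; the polynomial solution is H_4(x).
With y = sum_k a_k x^k, matching x^k gives (k+2)(k+1) a_{k+2} = 2(k - n) a_k = 2(k - 4) a_k. The right side vanishes at k = 4, so the series with the parity of 4 terminates at degree 4.
Standard normalization: leading coefficient of H_n is 2^n, so a_4 = 2^4 = 16. Work downward with a_k = (k+1)(k+2) a_{k+2} / (2(k - n)):
  a_2 = (3)(4)(16) / (2(2 - 4)) = 192/(-4) = -48
  a_0 = (1)(2)(-48) / (2(0 - 4)) = -96/(-8) = 12
Hence H_4(x) = 16 x^4 - 48 x^2 + 12.

H_4(x); series = 16 x^4 - 48 x^2 + 12


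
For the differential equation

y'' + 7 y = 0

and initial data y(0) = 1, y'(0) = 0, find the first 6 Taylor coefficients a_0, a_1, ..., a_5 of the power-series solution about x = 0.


Ansatz: y(x) = sum_{n>=0} a_n x^n, so y'(x) = sum_{n>=1} n a_n x^(n-1) and y''(x) = sum_{n>=2} n(n-1) a_n x^(n-2).
Substitute into P(x) y'' + Q(x) y' + R(x) y = 0 with P(x) = 1, Q(x) = 0, R(x) = 7, and match powers of x.
Initial conditions: a_0 = 1, a_1 = 0.
Setting the coefficient of each power of x to zero and solving order by order (substituting the coefficients already found):
  x^0: 2 a_2 + 7 a_0 = 0  ->  2 a_2 = -7 a_0 = -7  ->  a_2 = -7/2
  x^1: 6 a_3 + 7 a_1 = 0  ->  6 a_3 = -7 a_1 = 0  ->  a_3 = 0
  x^2: 12 a_4 + 7 a_2 = 0  ->  12 a_4 = -7 a_2 = 49/2  ->  a_4 = 49/24
  x^3: 20 a_5 + 7 a_3 = 0  ->  20 a_5 = -7 a_3 = 0  ->  a_5 = 0
Truncated series: y(x) = 1 - (7/2) x^2 + (49/24) x^4 + O(x^6).

a_0 = 1; a_1 = 0; a_2 = -7/2; a_3 = 0; a_4 = 49/24; a_5 = 0


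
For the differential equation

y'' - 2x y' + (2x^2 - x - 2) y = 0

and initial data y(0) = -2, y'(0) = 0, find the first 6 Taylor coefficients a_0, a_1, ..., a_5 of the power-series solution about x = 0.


Ansatz: y(x) = sum_{n>=0} a_n x^n, so y'(x) = sum_{n>=1} n a_n x^(n-1) and y''(x) = sum_{n>=2} n(n-1) a_n x^(n-2).
Substitute into P(x) y'' + Q(x) y' + R(x) y = 0 with P(x) = 1, Q(x) = -2x, R(x) = 2x^2 - x - 2, and match powers of x.
Initial conditions: a_0 = -2, a_1 = 0.
Setting the coefficient of each power of x to zero and solving order by order (substituting the coefficients already found):
  x^0: 2 a_2 - 2 a_0 = 0  ->  2 a_2 = 2 a_0 = -4  ->  a_2 = -2
  x^1: 6 a_3 - 4 a_1 - a_0 = 0  ->  6 a_3 = 4 a_1 + a_0 = -2  ->  a_3 = -1/3
  x^2: 12 a_4 - 6 a_2 - a_1 + 2 a_0 = 0  ->  12 a_4 = 6 a_2 + a_1 - 2 a_0 = -8  ->  a_4 = -2/3
  x^3: 20 a_5 - 8 a_3 - a_2 + 2 a_1 = 0  ->  20 a_5 = 8 a_3 + a_2 - 2 a_1 = -14/3  ->  a_5 = -7/30
Truncated series: y(x) = -2 - 2 x^2 - (1/3) x^3 - (2/3) x^4 - (7/30) x^5 + O(x^6).

a_0 = -2; a_1 = 0; a_2 = -2; a_3 = -1/3; a_4 = -2/3; a_5 = -7/30


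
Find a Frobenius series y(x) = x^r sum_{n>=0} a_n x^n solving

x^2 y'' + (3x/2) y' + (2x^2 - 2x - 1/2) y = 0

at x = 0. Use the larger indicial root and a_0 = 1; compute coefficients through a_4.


Write in Frobenius form y'' + (p(x)/x) y' + (q(x)/x^2) y = 0:
  p(x) = 3/2,  q(x) = 2x^2 - 2x - 1/2.
Indicial equation: r(r-1) + (3/2) r + (-1/2) = 0 -> roots r_1 = 1/2, r_2 = -1.
Take r = r_1 = 1/2. Let y(x) = x^r sum_{n>=0} a_n x^n with a_0 = 1.
Substitute y = x^r sum a_n x^n and match x^{r+n}. The recurrence is
  D(n) a_n - 2 a_{n-1} + 2 a_{n-2} = 0,  where D(n) = (r+n)(r+n-1) + (3/2)(r+n) + (-1/2).
  a_n = [2 a_{n-1} - 2 a_{n-2}] / D(n).
Since the indicial polynomial factors as (r - r_1)(r - r_2), D(n) = (r_1 + n - r_1)(r_1 + n - r_2) = n(n + 3/2).
Evaluating step by step (a_0 = 1):
  n = 1: D(1) = 1(1 + 3/2) = 5/2; numerator = 2(1) = 2; a_1 = (2)/(5/2) = 4/5
  n = 2: D(2) = 2(2 + 3/2) = 7; numerator = 2(4/5) - 2(1) = -2/5; a_2 = (-2/5)/(7) = -2/35
  n = 3: D(3) = 3(3 + 3/2) = 27/2; numerator = 2(-2/35) - 2(4/5) = -12/7; a_3 = (-12/7)/(27/2) = -8/63
  n = 4: D(4) = 4(4 + 3/2) = 22; numerator = 2(-8/63) - 2(-2/35) = -44/315; a_4 = (-44/315)/(22) = -2/315

r = 1/2; a_0 = 1; a_1 = 4/5; a_2 = -2/35; a_3 = -8/63; a_4 = -2/315


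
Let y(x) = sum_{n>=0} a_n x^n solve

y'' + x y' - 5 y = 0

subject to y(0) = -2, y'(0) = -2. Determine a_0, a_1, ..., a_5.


Ansatz: y(x) = sum_{n>=0} a_n x^n, so y'(x) = sum_{n>=1} n a_n x^(n-1) and y''(x) = sum_{n>=2} n(n-1) a_n x^(n-2).
Substitute into P(x) y'' + Q(x) y' + R(x) y = 0 with P(x) = 1, Q(x) = x, R(x) = -5, and match powers of x.
Initial conditions: a_0 = -2, a_1 = -2.
Setting the coefficient of each power of x to zero and solving order by order (substituting the coefficients already found):
  x^0: 2 a_2 - 5 a_0 = 0  ->  2 a_2 = 5 a_0 = -10  ->  a_2 = -5
  x^1: 6 a_3 - 4 a_1 = 0  ->  6 a_3 = 4 a_1 = -8  ->  a_3 = -4/3
  x^2: 12 a_4 - 3 a_2 = 0  ->  12 a_4 = 3 a_2 = -15  ->  a_4 = -5/4
  x^3: 20 a_5 - 2 a_3 = 0  ->  20 a_5 = 2 a_3 = -8/3  ->  a_5 = -2/15
Truncated series: y(x) = -2 - 2 x - 5 x^2 - (4/3) x^3 - (5/4) x^4 - (2/15) x^5 + O(x^6).

a_0 = -2; a_1 = -2; a_2 = -5; a_3 = -4/3; a_4 = -5/4; a_5 = -2/15


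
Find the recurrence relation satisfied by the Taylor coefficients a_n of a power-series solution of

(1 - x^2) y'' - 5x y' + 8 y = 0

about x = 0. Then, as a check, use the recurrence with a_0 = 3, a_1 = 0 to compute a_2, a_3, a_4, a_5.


Substitute y = sum_n a_n x^n.
(1 - 1 x^2) y'' contributes (n+2)(n+1) a_{n+2} - n(n-1) a_n at x^n.
-5 x y'(x) contributes -5 n a_n at x^n.
8 y(x) contributes 8 a_n at x^n.
Matching x^n: (n+2)(n+1) a_{n+2} + (-n(n-1) - 5 n + 8) a_n = 0.
Thus a_{n+2} = (n(n-1) + 5 n - 8) / ((n+1)(n+2)) * a_n.

Check with a_0 = 3, a_1 = 0 (apply the recurrence for n = 0, 1, 2, 3): a_0 = 3, a_1 = 0, a_2 = -12, a_3 = 0, a_4 = -4, a_5 = 0.

a_(n+2) = (n(n-1) + 5 n - 8) / ((n+1)(n+2)) * a_n; check: a_0 = 3, a_1 = 0, a_2 = -12, a_3 = 0, a_4 = -4, a_5 = 0


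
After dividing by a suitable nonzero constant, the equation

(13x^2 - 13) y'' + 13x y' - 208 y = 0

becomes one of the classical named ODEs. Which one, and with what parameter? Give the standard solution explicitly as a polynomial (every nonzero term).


All three coefficients share the factor -13; dividing through by -13 gives  (1 - x^2) y'' - x y' + 16 y = 0.
This matches the Chebyshev equation (1 - x^2) y'' - x y' + n^2 y = 0 (note the -x y' term, not -2x y') with n^2 = 16, so n = 4; the polynomial solution is T_4(x).
With y = sum_k a_k x^k, matching x^k gives (k+2)(k+1) a_{k+2} = (k^2 - n^2) a_k = (k - 4)(k + 4) a_k. The right side vanishes at k = 4, so the series with the parity of 4 terminates at degree 4.
Standard normalization: leading coefficient of T_n is 2^(n-1), so a_4 = 2^3 = 8. Work downward with a_k = (k+1)(k+2) a_{k+2} / ((k - 4)(k + 4)):
  a_2 = (3)(4)(8) / ((2 - 4)(2 + 4)) = 96/(-12) = -8
  a_0 = (1)(2)(-8) / ((0 - 4)(0 + 4)) = -16/(-16) = 1
Hence T_4(x) = 8 x^4 - 8 x^2 + 1.

T_4(x); series = 8 x^4 - 8 x^2 + 1


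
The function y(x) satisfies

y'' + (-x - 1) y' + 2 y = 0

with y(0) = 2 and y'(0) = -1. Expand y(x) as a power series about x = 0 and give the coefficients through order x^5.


Ansatz: y(x) = sum_{n>=0} a_n x^n, so y'(x) = sum_{n>=1} n a_n x^(n-1) and y''(x) = sum_{n>=2} n(n-1) a_n x^(n-2).
Substitute into P(x) y'' + Q(x) y' + R(x) y = 0 with P(x) = 1, Q(x) = -x - 1, R(x) = 2, and match powers of x.
Initial conditions: a_0 = 2, a_1 = -1.
Setting the coefficient of each power of x to zero and solving order by order (substituting the coefficients already found):
  x^0: 2 a_2 - a_1 + 2 a_0 = 0  ->  2 a_2 = a_1 - 2 a_0 = -5  ->  a_2 = -5/2
  x^1: 6 a_3 - 2 a_2 + a_1 = 0  ->  6 a_3 = 2 a_2 - a_1 = -4  ->  a_3 = -2/3
  x^2: 12 a_4 - 3 a_3 = 0  ->  12 a_4 = 3 a_3 = -2  ->  a_4 = -1/6
  x^3: 20 a_5 - 4 a_4 - a_3 = 0  ->  20 a_5 = 4 a_4 + a_3 = -4/3  ->  a_5 = -1/15
Truncated series: y(x) = 2 - x - (5/2) x^2 - (2/3) x^3 - (1/6) x^4 - (1/15) x^5 + O(x^6).

a_0 = 2; a_1 = -1; a_2 = -5/2; a_3 = -2/3; a_4 = -1/6; a_5 = -1/15


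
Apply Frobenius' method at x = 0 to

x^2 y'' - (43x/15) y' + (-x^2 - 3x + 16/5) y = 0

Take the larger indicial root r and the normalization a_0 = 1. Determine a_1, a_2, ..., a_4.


Write in Frobenius form y'' + (p(x)/x) y' + (q(x)/x^2) y = 0:
  p(x) = -43/15,  q(x) = -x^2 - 3x + 16/5.
Indicial equation: r(r-1) + (-43/15) r + (16/5) = 0 -> roots r_1 = 8/3, r_2 = 6/5.
Take r = r_1 = 8/3. Let y(x) = x^r sum_{n>=0} a_n x^n with a_0 = 1.
Substitute y = x^r sum a_n x^n and match x^{r+n}. The recurrence is
  D(n) a_n - 3 a_{n-1} - 1 a_{n-2} = 0,  where D(n) = (r+n)(r+n-1) + (-43/15)(r+n) + (16/5).
  a_n = [3 a_{n-1} + 1 a_{n-2}] / D(n).
Since the indicial polynomial factors as (r - r_1)(r - r_2), D(n) = (r_1 + n - r_1)(r_1 + n - r_2) = n(n + 22/15).
Evaluating step by step (a_0 = 1):
  n = 1: D(1) = 1(1 + 22/15) = 37/15; numerator = 3(1) = 3; a_1 = (3)/(37/15) = 45/37
  n = 2: D(2) = 2(2 + 22/15) = 104/15; numerator = 3(45/37) + 1(1) = 172/37; a_2 = (172/37)/(104/15) = 645/962
  n = 3: D(3) = 3(3 + 22/15) = 67/5; numerator = 3(645/962) + 1(45/37) = 3105/962; a_3 = (3105/962)/(67/5) = 15525/64454
  n = 4: D(4) = 4(4 + 22/15) = 328/15; numerator = 3(15525/64454) + 1(645/962) = 44895/32227; a_4 = (44895/32227)/(328/15) = 16425/257816

r = 8/3; a_0 = 1; a_1 = 45/37; a_2 = 645/962; a_3 = 15525/64454; a_4 = 16425/257816


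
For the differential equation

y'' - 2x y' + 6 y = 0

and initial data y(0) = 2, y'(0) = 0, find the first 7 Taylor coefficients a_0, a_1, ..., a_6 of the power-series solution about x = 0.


Ansatz: y(x) = sum_{n>=0} a_n x^n, so y'(x) = sum_{n>=1} n a_n x^(n-1) and y''(x) = sum_{n>=2} n(n-1) a_n x^(n-2).
Substitute into P(x) y'' + Q(x) y' + R(x) y = 0 with P(x) = 1, Q(x) = -2x, R(x) = 6, and match powers of x.
Initial conditions: a_0 = 2, a_1 = 0.
Setting the coefficient of each power of x to zero and solving order by order (substituting the coefficients already found):
  x^0: 2 a_2 + 6 a_0 = 0  ->  2 a_2 = -6 a_0 = -12  ->  a_2 = -6
  x^1: 6 a_3 + 4 a_1 = 0  ->  6 a_3 = -4 a_1 = 0  ->  a_3 = 0
  x^2: 12 a_4 + 2 a_2 = 0  ->  12 a_4 = -2 a_2 = 12  ->  a_4 = 1
  x^3: 20 a_5 = 0  ->  a_5 = 0
  x^4: 30 a_6 - 2 a_4 = 0  ->  30 a_6 = 2 a_4 = 2  ->  a_6 = 1/15
Truncated series: y(x) = 2 - 6 x^2 + x^4 + (1/15) x^6 + O(x^7).

a_0 = 2; a_1 = 0; a_2 = -6; a_3 = 0; a_4 = 1; a_5 = 0; a_6 = 1/15


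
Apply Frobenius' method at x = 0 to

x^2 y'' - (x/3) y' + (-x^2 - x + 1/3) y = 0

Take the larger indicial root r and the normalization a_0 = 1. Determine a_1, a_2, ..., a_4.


Write in Frobenius form y'' + (p(x)/x) y' + (q(x)/x^2) y = 0:
  p(x) = -1/3,  q(x) = -x^2 - x + 1/3.
Indicial equation: r(r-1) + (-1/3) r + (1/3) = 0 -> roots r_1 = 1, r_2 = 1/3.
Take r = r_1 = 1. Let y(x) = x^r sum_{n>=0} a_n x^n with a_0 = 1.
Substitute y = x^r sum a_n x^n and match x^{r+n}. The recurrence is
  D(n) a_n - 1 a_{n-1} - 1 a_{n-2} = 0,  where D(n) = (r+n)(r+n-1) + (-1/3)(r+n) + (1/3).
  a_n = [1 a_{n-1} + 1 a_{n-2}] / D(n).
Since the indicial polynomial factors as (r - r_1)(r - r_2), D(n) = (r_1 + n - r_1)(r_1 + n - r_2) = n(n + 2/3).
Evaluating step by step (a_0 = 1):
  n = 1: D(1) = 1(1 + 2/3) = 5/3; numerator = 1(1) = 1; a_1 = (1)/(5/3) = 3/5
  n = 2: D(2) = 2(2 + 2/3) = 16/3; numerator = 1(3/5) + 1(1) = 8/5; a_2 = (8/5)/(16/3) = 3/10
  n = 3: D(3) = 3(3 + 2/3) = 11; numerator = 1(3/10) + 1(3/5) = 9/10; a_3 = (9/10)/(11) = 9/110
  n = 4: D(4) = 4(4 + 2/3) = 56/3; numerator = 1(9/110) + 1(3/10) = 21/55; a_4 = (21/55)/(56/3) = 9/440

r = 1; a_0 = 1; a_1 = 3/5; a_2 = 3/10; a_3 = 9/110; a_4 = 9/440


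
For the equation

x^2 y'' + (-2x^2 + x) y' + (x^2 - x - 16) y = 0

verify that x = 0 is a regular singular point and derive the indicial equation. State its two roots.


Divide by x^2 to reach normal form y'' + P_1(x) y' + P_2(x) y = 0 with P_1(x) = -2 + 1/x and P_2(x) = 1 - 1/x - 16/x^2.
x = 0 is a singular point because the y'-coefficient -2 + 1/x has a pole at x = 0 and the y-coefficient 1 - 1/x - 16/x^2 has a pole at x = 0.
It is a regular singular point because x P_1(x) = p(x) = 1 - 2x and x^2 P_2(x) = q(x) = x^2 - x - 16 are polynomials, hence analytic at x = 0.
p(0) = 1,  q(0) = -16.
Indicial equation: r(r-1) + p(0) r + q(0) = 0, i.e. r^2 + (p(0) - 1) r + q(0) = 0, i.e. r^2 - 16 = 0.
Discriminant: (0)^2 - 4(-16) = 64, so r = (0 ± 8)/2.
Solving: r_1 = 4, r_2 = -4.

indicial: r^2 - 16 = 0; roots r_1 = 4, r_2 = -4


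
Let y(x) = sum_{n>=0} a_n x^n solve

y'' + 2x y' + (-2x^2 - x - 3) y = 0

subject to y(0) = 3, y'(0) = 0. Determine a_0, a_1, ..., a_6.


Ansatz: y(x) = sum_{n>=0} a_n x^n, so y'(x) = sum_{n>=1} n a_n x^(n-1) and y''(x) = sum_{n>=2} n(n-1) a_n x^(n-2).
Substitute into P(x) y'' + Q(x) y' + R(x) y = 0 with P(x) = 1, Q(x) = 2x, R(x) = -2x^2 - x - 3, and match powers of x.
Initial conditions: a_0 = 3, a_1 = 0.
Setting the coefficient of each power of x to zero and solving order by order (substituting the coefficients already found):
  x^0: 2 a_2 - 3 a_0 = 0  ->  2 a_2 = 3 a_0 = 9  ->  a_2 = 9/2
  x^1: 6 a_3 - a_1 - a_0 = 0  ->  6 a_3 = a_1 + a_0 = 3  ->  a_3 = 1/2
  x^2: 12 a_4 + a_2 - a_1 - 2 a_0 = 0  ->  12 a_4 = -a_2 + a_1 + 2 a_0 = 3/2  ->  a_4 = 1/8
  x^3: 20 a_5 + 3 a_3 - a_2 - 2 a_1 = 0  ->  20 a_5 = -3 a_3 + a_2 + 2 a_1 = 3  ->  a_5 = 3/20
  x^4: 30 a_6 + 5 a_4 - a_3 - 2 a_2 = 0  ->  30 a_6 = -5 a_4 + a_3 + 2 a_2 = 71/8  ->  a_6 = 71/240
Truncated series: y(x) = 3 + (9/2) x^2 + (1/2) x^3 + (1/8) x^4 + (3/20) x^5 + (71/240) x^6 + O(x^7).

a_0 = 3; a_1 = 0; a_2 = 9/2; a_3 = 1/2; a_4 = 1/8; a_5 = 3/20; a_6 = 71/240


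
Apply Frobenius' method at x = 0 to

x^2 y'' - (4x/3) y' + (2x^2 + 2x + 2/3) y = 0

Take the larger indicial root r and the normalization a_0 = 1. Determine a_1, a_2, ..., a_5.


Write in Frobenius form y'' + (p(x)/x) y' + (q(x)/x^2) y = 0:
  p(x) = -4/3,  q(x) = 2x^2 + 2x + 2/3.
Indicial equation: r(r-1) + (-4/3) r + (2/3) = 0 -> roots r_1 = 2, r_2 = 1/3.
Take r = r_1 = 2. Let y(x) = x^r sum_{n>=0} a_n x^n with a_0 = 1.
Substitute y = x^r sum a_n x^n and match x^{r+n}. The recurrence is
  D(n) a_n + 2 a_{n-1} + 2 a_{n-2} = 0,  where D(n) = (r+n)(r+n-1) + (-4/3)(r+n) + (2/3).
  a_n = [-2 a_{n-1} - 2 a_{n-2}] / D(n).
Since the indicial polynomial factors as (r - r_1)(r - r_2), D(n) = (r_1 + n - r_1)(r_1 + n - r_2) = n(n + 5/3).
Evaluating step by step (a_0 = 1):
  n = 1: D(1) = 1(1 + 5/3) = 8/3; numerator = -2(1) = -2; a_1 = (-2)/(8/3) = -3/4
  n = 2: D(2) = 2(2 + 5/3) = 22/3; numerator = -2(-3/4) - 2(1) = -1/2; a_2 = (-1/2)/(22/3) = -3/44
  n = 3: D(3) = 3(3 + 5/3) = 14; numerator = -2(-3/44) - 2(-3/4) = 18/11; a_3 = (18/11)/(14) = 9/77
  n = 4: D(4) = 4(4 + 5/3) = 68/3; numerator = -2(9/77) - 2(-3/44) = -15/154; a_4 = (-15/154)/(68/3) = -45/10472
  n = 5: D(5) = 5(5 + 5/3) = 100/3; numerator = -2(-45/10472) - 2(9/77) = -1179/5236; a_5 = (-1179/5236)/(100/3) = -3537/523600

r = 2; a_0 = 1; a_1 = -3/4; a_2 = -3/44; a_3 = 9/77; a_4 = -45/10472; a_5 = -3537/523600


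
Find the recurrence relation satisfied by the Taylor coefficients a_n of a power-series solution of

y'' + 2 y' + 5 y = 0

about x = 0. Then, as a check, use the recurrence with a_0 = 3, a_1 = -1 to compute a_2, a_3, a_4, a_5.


Substitute y = sum_n a_n x^n.
y''(x) has coefficient (n+2)(n+1) a_{n+2} at x^n;
2 y'(x) has coefficient 2 (n+1) a_{n+1} at x^n;
5 y(x) has coefficient 5 a_n at x^n.
Matching x^n: (n+2)(n+1) a_{n+2} + 2 (n+1) a_{n+1} + 5 a_n = 0.
Thus a_{n+2} = [-2 (n+1) a_{n+1} - 5 a_n] / ((n+1)(n+2)).

Check with a_0 = 3, a_1 = -1 (apply the recurrence for n = 0, 1, 2, 3): a_0 = 3, a_1 = -1, a_2 = -13/2, a_3 = 31/6, a_4 = 1/8, a_5 = -161/120.

a_(n+2) = [-2 (n+1) a_(n+1) - 5 a_n] / ((n+1)(n+2)); check: a_0 = 3, a_1 = -1, a_2 = -13/2, a_3 = 31/6, a_4 = 1/8, a_5 = -161/120


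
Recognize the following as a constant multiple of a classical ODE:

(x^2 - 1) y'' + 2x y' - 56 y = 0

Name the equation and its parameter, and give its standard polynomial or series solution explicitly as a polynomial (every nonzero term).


All three coefficients share the factor -1; dividing through by -1 gives  (1 - x^2) y'' - 2x y' + 56 y = 0.
This matches the Legendre equation (1 - x^2) y'' - 2x y' + n(n+1) y = 0 (note the -2x y' term) with n(n+1) = 56, so n = 7; the polynomial solution is P_7(x).
With y = sum_k a_k x^k, matching x^k gives (k+2)(k+1) a_{k+2} = [k(k+1) - n(n+1)] a_k = (k - 7)(k + 8) a_k. The right side vanishes at k = 7, so the series with the parity of 7 terminates at degree 7.
Standard normalization (P_n(1) = 1): leading coefficient (2n)!/(2^n (n!)^2) = 87178291200/(128*25401600) = 429/16, so a_7 = 429/16. Work downward with a_k = (k+1)(k+2) a_{k+2} / ((k - 7)(k + 8)):
  a_5 = (6)(7)(429/16) / ((5 - 7)(5 + 8)) = (9009/8)/(-26) = -693/16
  a_3 = (4)(5)(-693/16) / ((3 - 7)(3 + 8)) = (-3465/4)/(-44) = 315/16
  a_1 = (2)(3)(315/16) / ((1 - 7)(1 + 8)) = (945/8)/(-54) = -35/16
Hence P_7(x) = 429 x^7/16 - 693 x^5/16 + 315 x^3/16 - 35 x/16.

P_7(x); series = 429 x^7/16 - 693 x^5/16 + 315 x^3/16 - 35 x/16


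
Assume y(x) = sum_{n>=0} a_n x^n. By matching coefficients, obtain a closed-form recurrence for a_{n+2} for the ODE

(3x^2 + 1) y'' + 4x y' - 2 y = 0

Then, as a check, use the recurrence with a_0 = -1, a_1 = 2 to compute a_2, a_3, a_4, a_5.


Substitute y = sum_n a_n x^n.
(1 + 3 x^2) y'' contributes (n+2)(n+1) a_{n+2} + 3 n(n-1) a_n at x^n.
4 x y'(x) contributes 4 n a_n at x^n.
-2 y(x) contributes -2 a_n at x^n.
Matching x^n: (n+2)(n+1) a_{n+2} + (3 n(n-1) + 4 n - 2) a_n = 0.
Thus a_{n+2} = (-3 n(n-1) - 4 n + 2) / ((n+1)(n+2)) * a_n.

Check with a_0 = -1, a_1 = 2 (apply the recurrence for n = 0, 1, 2, 3): a_0 = -1, a_1 = 2, a_2 = -1, a_3 = -2/3, a_4 = 1, a_5 = 14/15.

a_(n+2) = (-3 n(n-1) - 4 n + 2) / ((n+1)(n+2)) * a_n; check: a_0 = -1, a_1 = 2, a_2 = -1, a_3 = -2/3, a_4 = 1, a_5 = 14/15


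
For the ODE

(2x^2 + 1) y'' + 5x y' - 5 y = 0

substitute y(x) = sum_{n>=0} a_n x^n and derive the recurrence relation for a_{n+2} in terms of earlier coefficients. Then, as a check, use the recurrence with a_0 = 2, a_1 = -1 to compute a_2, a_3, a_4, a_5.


Substitute y = sum_n a_n x^n.
(1 + 2 x^2) y'' contributes (n+2)(n+1) a_{n+2} + 2 n(n-1) a_n at x^n.
5 x y'(x) contributes 5 n a_n at x^n.
-5 y(x) contributes -5 a_n at x^n.
Matching x^n: (n+2)(n+1) a_{n+2} + (2 n(n-1) + 5 n - 5) a_n = 0.
Thus a_{n+2} = (-2 n(n-1) - 5 n + 5) / ((n+1)(n+2)) * a_n.

Check with a_0 = 2, a_1 = -1 (apply the recurrence for n = 0, 1, 2, 3): a_0 = 2, a_1 = -1, a_2 = 5, a_3 = 0, a_4 = -15/4, a_5 = 0.

a_(n+2) = (-2 n(n-1) - 5 n + 5) / ((n+1)(n+2)) * a_n; check: a_0 = 2, a_1 = -1, a_2 = 5, a_3 = 0, a_4 = -15/4, a_5 = 0


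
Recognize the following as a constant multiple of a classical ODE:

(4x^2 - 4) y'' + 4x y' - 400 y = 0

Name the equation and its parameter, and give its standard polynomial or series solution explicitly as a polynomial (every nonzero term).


All three coefficients share the factor -4; dividing through by -4 gives  (1 - x^2) y'' - x y' + 100 y = 0.
This matches the Chebyshev equation (1 - x^2) y'' - x y' + n^2 y = 0 (note the -x y' term, not -2x y') with n^2 = 100, so n = 10; the polynomial solution is T_10(x).
With y = sum_k a_k x^k, matching x^k gives (k+2)(k+1) a_{k+2} = (k^2 - n^2) a_k = (k - 10)(k + 10) a_k. The right side vanishes at k = 10, so the series with the parity of 10 terminates at degree 10.
Standard normalization: leading coefficient of T_n is 2^(n-1), so a_10 = 2^9 = 512. Work downward with a_k = (k+1)(k+2) a_{k+2} / ((k - 10)(k + 10)):
  a_8 = (9)(10)(512) / ((8 - 10)(8 + 10)) = 46080/(-36) = -1280
  a_6 = (7)(8)(-1280) / ((6 - 10)(6 + 10)) = -71680/(-64) = 1120
  a_4 = (5)(6)(1120) / ((4 - 10)(4 + 10)) = 33600/(-84) = -400
  a_2 = (3)(4)(-400) / ((2 - 10)(2 + 10)) = -4800/(-96) = 50
  a_0 = (1)(2)(50) / ((0 - 10)(0 + 10)) = 100/(-100) = -1
Hence T_10(x) = 512 x^10 - 1280 x^8 + 1120 x^6 - 400 x^4 + 50 x^2 - 1.

T_10(x); series = 512 x^10 - 1280 x^8 + 1120 x^6 - 400 x^4 + 50 x^2 - 1


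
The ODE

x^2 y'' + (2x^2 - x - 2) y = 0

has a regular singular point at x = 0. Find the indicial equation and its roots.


Divide by x^2 to reach normal form y'' + P_1(x) y' + P_2(x) y = 0 with P_1(x) = 0 and P_2(x) = 2 - 1/x - 2/x^2.
x = 0 is a singular point because the y-coefficient 2 - 1/x - 2/x^2 has a pole at x = 0.
It is a regular singular point because x P_1(x) = p(x) = 0 and x^2 P_2(x) = q(x) = 2x^2 - x - 2 are polynomials, hence analytic at x = 0.
p(0) = 0,  q(0) = -2.
Indicial equation: r(r-1) + p(0) r + q(0) = 0, i.e. r^2 + (p(0) - 1) r + q(0) = 0, i.e. r^2 - 1 r - 2 = 0.
Discriminant: (-1)^2 - 4(-2) = 9, so r = (1 ± 3)/2.
Solving: r_1 = 2, r_2 = -1.

indicial: r^2 - 1 r - 2 = 0; roots r_1 = 2, r_2 = -1


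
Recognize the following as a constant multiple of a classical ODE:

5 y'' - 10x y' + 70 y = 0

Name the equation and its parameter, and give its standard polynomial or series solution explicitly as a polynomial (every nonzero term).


All three coefficients share the factor 5; dividing through by 5 gives  y'' - 2x y' + 14 y = 0.
This matches the Hermite equation y'' - 2x y' + 2n y = 0 with 2n = 14, so n = 7; the polynomial solution is H_7(x).
With y = sum_k a_k x^k, matching x^k gives (k+2)(k+1) a_{k+2} = 2(k - n) a_k = 2(k - 7) a_k. The right side vanishes at k = 7, so the series with the parity of 7 terminates at degree 7.
Standard normalization: leading coefficient of H_n is 2^n, so a_7 = 2^7 = 128. Work downward with a_k = (k+1)(k+2) a_{k+2} / (2(k - n)):
  a_5 = (6)(7)(128) / (2(5 - 7)) = 5376/(-4) = -1344
  a_3 = (4)(5)(-1344) / (2(3 - 7)) = -26880/(-8) = 3360
  a_1 = (2)(3)(3360) / (2(1 - 7)) = 20160/(-12) = -1680
Hence H_7(x) = 128 x^7 - 1344 x^5 + 3360 x^3 - 1680 x.

H_7(x); series = 128 x^7 - 1344 x^5 + 3360 x^3 - 1680 x


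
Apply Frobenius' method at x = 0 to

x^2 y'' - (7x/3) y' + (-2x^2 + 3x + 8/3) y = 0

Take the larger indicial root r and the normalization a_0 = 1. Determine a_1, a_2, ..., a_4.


Write in Frobenius form y'' + (p(x)/x) y' + (q(x)/x^2) y = 0:
  p(x) = -7/3,  q(x) = -2x^2 + 3x + 8/3.
Indicial equation: r(r-1) + (-7/3) r + (8/3) = 0 -> roots r_1 = 2, r_2 = 4/3.
Take r = r_1 = 2. Let y(x) = x^r sum_{n>=0} a_n x^n with a_0 = 1.
Substitute y = x^r sum a_n x^n and match x^{r+n}. The recurrence is
  D(n) a_n + 3 a_{n-1} - 2 a_{n-2} = 0,  where D(n) = (r+n)(r+n-1) + (-7/3)(r+n) + (8/3).
  a_n = [-3 a_{n-1} + 2 a_{n-2}] / D(n).
Since the indicial polynomial factors as (r - r_1)(r - r_2), D(n) = (r_1 + n - r_1)(r_1 + n - r_2) = n(n + 2/3).
Evaluating step by step (a_0 = 1):
  n = 1: D(1) = 1(1 + 2/3) = 5/3; numerator = -3(1) = -3; a_1 = (-3)/(5/3) = -9/5
  n = 2: D(2) = 2(2 + 2/3) = 16/3; numerator = -3(-9/5) + 2(1) = 37/5; a_2 = (37/5)/(16/3) = 111/80
  n = 3: D(3) = 3(3 + 2/3) = 11; numerator = -3(111/80) + 2(-9/5) = -621/80; a_3 = (-621/80)/(11) = -621/880
  n = 4: D(4) = 4(4 + 2/3) = 56/3; numerator = -3(-621/880) + 2(111/80) = 861/176; a_4 = (861/176)/(56/3) = 369/1408

r = 2; a_0 = 1; a_1 = -9/5; a_2 = 111/80; a_3 = -621/880; a_4 = 369/1408


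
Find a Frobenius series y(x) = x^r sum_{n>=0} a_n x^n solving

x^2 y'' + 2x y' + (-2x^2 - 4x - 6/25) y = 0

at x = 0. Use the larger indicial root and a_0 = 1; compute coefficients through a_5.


Write in Frobenius form y'' + (p(x)/x) y' + (q(x)/x^2) y = 0:
  p(x) = 2,  q(x) = -2x^2 - 4x - 6/25.
Indicial equation: r(r-1) + (2) r + (-6/25) = 0 -> roots r_1 = 1/5, r_2 = -6/5.
Take r = r_1 = 1/5. Let y(x) = x^r sum_{n>=0} a_n x^n with a_0 = 1.
Substitute y = x^r sum a_n x^n and match x^{r+n}. The recurrence is
  D(n) a_n - 4 a_{n-1} - 2 a_{n-2} = 0,  where D(n) = (r+n)(r+n-1) + (2)(r+n) + (-6/25).
  a_n = [4 a_{n-1} + 2 a_{n-2}] / D(n).
Since the indicial polynomial factors as (r - r_1)(r - r_2), D(n) = (r_1 + n - r_1)(r_1 + n - r_2) = n(n + 7/5).
Evaluating step by step (a_0 = 1):
  n = 1: D(1) = 1(1 + 7/5) = 12/5; numerator = 4(1) = 4; a_1 = (4)/(12/5) = 5/3
  n = 2: D(2) = 2(2 + 7/5) = 34/5; numerator = 4(5/3) + 2(1) = 26/3; a_2 = (26/3)/(34/5) = 65/51
  n = 3: D(3) = 3(3 + 7/5) = 66/5; numerator = 4(65/51) + 2(5/3) = 430/51; a_3 = (430/51)/(66/5) = 1075/1683
  n = 4: D(4) = 4(4 + 7/5) = 108/5; numerator = 4(1075/1683) + 2(65/51) = 8590/1683; a_4 = (8590/1683)/(108/5) = 21475/90882
  n = 5: D(5) = 5(5 + 7/5) = 32; numerator = 4(21475/90882) + 2(1075/1683) = 101000/45441; a_5 = (101000/45441)/(32) = 12625/181764

r = 1/5; a_0 = 1; a_1 = 5/3; a_2 = 65/51; a_3 = 1075/1683; a_4 = 21475/90882; a_5 = 12625/181764


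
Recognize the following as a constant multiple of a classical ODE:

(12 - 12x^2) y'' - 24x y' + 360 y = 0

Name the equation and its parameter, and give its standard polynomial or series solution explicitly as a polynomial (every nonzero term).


All three coefficients share the factor 12; dividing through by 12 gives  (1 - x^2) y'' - 2x y' + 30 y = 0.
This matches the Legendre equation (1 - x^2) y'' - 2x y' + n(n+1) y = 0 (note the -2x y' term) with n(n+1) = 30, so n = 5; the polynomial solution is P_5(x).
With y = sum_k a_k x^k, matching x^k gives (k+2)(k+1) a_{k+2} = [k(k+1) - n(n+1)] a_k = (k - 5)(k + 6) a_k. The right side vanishes at k = 5, so the series with the parity of 5 terminates at degree 5.
Standard normalization (P_n(1) = 1): leading coefficient (2n)!/(2^n (n!)^2) = 3628800/(32*14400) = 63/8, so a_5 = 63/8. Work downward with a_k = (k+1)(k+2) a_{k+2} / ((k - 5)(k + 6)):
  a_3 = (4)(5)(63/8) / ((3 - 5)(3 + 6)) = (315/2)/(-18) = -35/4
  a_1 = (2)(3)(-35/4) / ((1 - 5)(1 + 6)) = (-105/2)/(-28) = 15/8
Hence P_5(x) = 63 x^5/8 - 35 x^3/4 + 15 x/8.

P_5(x); series = 63 x^5/8 - 35 x^3/4 + 15 x/8
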